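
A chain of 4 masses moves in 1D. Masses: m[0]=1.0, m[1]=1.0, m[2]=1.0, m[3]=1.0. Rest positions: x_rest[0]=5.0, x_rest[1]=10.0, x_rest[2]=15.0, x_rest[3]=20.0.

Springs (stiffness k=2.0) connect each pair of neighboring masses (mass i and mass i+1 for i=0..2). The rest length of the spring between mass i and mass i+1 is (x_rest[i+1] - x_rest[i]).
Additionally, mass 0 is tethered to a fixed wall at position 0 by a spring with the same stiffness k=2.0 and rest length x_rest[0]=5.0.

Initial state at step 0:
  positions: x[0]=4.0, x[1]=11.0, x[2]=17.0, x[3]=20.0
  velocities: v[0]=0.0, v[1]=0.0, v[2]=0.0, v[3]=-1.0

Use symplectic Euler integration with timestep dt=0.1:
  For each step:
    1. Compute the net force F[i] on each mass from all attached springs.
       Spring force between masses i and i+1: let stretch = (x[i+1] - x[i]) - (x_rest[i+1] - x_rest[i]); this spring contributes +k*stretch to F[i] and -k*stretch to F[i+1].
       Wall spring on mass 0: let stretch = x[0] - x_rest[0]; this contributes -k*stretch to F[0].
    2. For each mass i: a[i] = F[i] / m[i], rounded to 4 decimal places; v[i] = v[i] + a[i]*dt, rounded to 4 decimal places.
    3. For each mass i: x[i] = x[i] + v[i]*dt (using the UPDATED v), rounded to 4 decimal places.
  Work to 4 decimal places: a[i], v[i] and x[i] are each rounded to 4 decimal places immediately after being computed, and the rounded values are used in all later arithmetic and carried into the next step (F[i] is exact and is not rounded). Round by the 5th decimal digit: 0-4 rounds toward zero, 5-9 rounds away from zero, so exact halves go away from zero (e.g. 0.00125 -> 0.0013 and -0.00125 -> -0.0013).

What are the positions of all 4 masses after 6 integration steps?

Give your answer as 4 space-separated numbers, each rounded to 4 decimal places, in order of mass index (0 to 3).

Step 0: x=[4.0000 11.0000 17.0000 20.0000] v=[0.0000 0.0000 0.0000 -1.0000]
Step 1: x=[4.0600 10.9800 16.9400 19.9400] v=[0.6000 -0.2000 -0.6000 -0.6000]
Step 2: x=[4.1772 10.9408 16.8208 19.9200] v=[1.1720 -0.3920 -1.1920 -0.2000]
Step 3: x=[4.3461 10.8839 16.6460 19.9380] v=[1.6893 -0.5687 -1.7482 0.1802]
Step 4: x=[4.5589 10.8115 16.4218 19.9902] v=[2.1276 -0.7238 -2.2422 0.5218]
Step 5: x=[4.8055 10.7263 16.1567 20.0710] v=[2.4663 -0.8523 -2.6506 0.8081]
Step 6: x=[5.0744 10.6313 15.8613 20.1735] v=[2.6894 -0.9504 -2.9538 1.0252]

Answer: 5.0744 10.6313 15.8613 20.1735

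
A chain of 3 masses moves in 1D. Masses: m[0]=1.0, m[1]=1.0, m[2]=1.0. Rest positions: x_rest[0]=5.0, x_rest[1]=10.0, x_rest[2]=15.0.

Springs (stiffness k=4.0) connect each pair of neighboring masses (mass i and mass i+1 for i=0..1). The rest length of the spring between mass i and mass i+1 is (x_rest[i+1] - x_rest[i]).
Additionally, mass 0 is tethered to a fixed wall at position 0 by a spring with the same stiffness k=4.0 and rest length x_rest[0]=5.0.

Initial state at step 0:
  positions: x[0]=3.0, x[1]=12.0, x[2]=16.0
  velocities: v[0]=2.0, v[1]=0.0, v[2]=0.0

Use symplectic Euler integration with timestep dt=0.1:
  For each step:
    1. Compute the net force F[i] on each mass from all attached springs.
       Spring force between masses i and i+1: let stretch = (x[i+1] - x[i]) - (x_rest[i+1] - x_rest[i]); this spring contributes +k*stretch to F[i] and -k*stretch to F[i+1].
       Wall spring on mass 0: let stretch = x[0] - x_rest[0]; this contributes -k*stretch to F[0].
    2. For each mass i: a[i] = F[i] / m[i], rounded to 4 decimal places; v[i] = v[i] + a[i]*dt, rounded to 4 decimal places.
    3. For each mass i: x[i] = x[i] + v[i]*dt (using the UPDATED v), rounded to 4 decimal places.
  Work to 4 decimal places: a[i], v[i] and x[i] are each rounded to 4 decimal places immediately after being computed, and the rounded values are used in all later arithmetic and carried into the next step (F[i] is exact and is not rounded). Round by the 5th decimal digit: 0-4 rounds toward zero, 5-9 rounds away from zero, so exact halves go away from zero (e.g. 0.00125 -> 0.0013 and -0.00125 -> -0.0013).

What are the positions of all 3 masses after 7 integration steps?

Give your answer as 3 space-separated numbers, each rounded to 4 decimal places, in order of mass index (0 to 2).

Step 0: x=[3.0000 12.0000 16.0000] v=[2.0000 0.0000 0.0000]
Step 1: x=[3.4400 11.8000 16.0400] v=[4.4000 -2.0000 0.4000]
Step 2: x=[4.0768 11.4352 16.1104] v=[6.3680 -3.6480 0.7040]
Step 3: x=[4.8449 10.9631 16.1938] v=[7.6806 -4.7213 0.8339]
Step 4: x=[5.6639 10.4555 16.2680] v=[8.1899 -5.0763 0.7416]
Step 5: x=[6.4480 9.9887 16.3097] v=[7.8410 -4.6679 0.4166]
Step 6: x=[7.1158 9.6331 16.2985] v=[6.6781 -3.5558 -0.1118]
Step 7: x=[7.5997 9.4434 16.2207] v=[4.8387 -1.8966 -0.7780]

Answer: 7.5997 9.4434 16.2207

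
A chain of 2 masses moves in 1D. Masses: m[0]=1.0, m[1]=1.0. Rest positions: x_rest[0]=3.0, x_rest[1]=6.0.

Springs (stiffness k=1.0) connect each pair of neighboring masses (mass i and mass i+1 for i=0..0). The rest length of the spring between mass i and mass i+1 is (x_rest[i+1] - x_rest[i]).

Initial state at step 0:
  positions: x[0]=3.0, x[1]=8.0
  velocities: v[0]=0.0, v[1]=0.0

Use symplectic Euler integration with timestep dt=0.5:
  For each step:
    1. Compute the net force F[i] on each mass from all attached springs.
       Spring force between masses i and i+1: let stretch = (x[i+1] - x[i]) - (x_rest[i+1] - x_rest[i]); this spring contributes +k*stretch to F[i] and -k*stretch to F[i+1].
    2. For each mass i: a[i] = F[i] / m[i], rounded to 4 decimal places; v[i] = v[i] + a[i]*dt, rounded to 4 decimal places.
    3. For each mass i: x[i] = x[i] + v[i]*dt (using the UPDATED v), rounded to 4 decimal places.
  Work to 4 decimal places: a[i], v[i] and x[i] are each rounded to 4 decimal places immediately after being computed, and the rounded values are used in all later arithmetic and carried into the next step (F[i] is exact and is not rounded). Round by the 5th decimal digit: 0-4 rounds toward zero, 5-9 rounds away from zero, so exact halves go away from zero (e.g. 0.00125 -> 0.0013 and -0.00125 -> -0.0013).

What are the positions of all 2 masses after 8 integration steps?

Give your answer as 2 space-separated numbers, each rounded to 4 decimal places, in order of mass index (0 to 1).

Step 0: x=[3.0000 8.0000] v=[0.0000 0.0000]
Step 1: x=[3.5000 7.5000] v=[1.0000 -1.0000]
Step 2: x=[4.2500 6.7500] v=[1.5000 -1.5000]
Step 3: x=[4.8750 6.1250] v=[1.2500 -1.2500]
Step 4: x=[5.0625 5.9375] v=[0.3750 -0.3750]
Step 5: x=[4.7188 6.2813] v=[-0.6875 0.6875]
Step 6: x=[4.0157 6.9845] v=[-1.4063 1.4063]
Step 7: x=[3.3048 7.6955] v=[-1.4219 1.4219]
Step 8: x=[2.9415 8.0588] v=[-0.7266 0.7266]

Answer: 2.9415 8.0588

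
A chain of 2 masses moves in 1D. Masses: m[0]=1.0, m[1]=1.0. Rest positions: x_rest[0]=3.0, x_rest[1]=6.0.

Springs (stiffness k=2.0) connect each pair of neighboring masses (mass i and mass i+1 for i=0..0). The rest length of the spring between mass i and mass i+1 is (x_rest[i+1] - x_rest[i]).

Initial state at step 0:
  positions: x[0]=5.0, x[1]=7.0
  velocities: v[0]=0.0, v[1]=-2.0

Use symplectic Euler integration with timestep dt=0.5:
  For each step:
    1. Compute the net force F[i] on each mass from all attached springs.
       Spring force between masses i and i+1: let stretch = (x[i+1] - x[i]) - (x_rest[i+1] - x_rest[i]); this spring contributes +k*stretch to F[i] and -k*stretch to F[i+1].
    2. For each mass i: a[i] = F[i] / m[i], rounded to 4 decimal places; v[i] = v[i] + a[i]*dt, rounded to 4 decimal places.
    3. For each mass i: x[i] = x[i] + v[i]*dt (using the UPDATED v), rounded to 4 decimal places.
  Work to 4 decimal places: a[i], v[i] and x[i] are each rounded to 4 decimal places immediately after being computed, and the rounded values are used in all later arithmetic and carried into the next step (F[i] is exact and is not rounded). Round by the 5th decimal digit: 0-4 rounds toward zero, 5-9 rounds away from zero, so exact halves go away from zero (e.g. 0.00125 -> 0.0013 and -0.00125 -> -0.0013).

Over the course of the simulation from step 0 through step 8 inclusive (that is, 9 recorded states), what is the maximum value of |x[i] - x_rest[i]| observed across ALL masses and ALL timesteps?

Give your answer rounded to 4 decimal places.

Step 0: x=[5.0000 7.0000] v=[0.0000 -2.0000]
Step 1: x=[4.5000 6.5000] v=[-1.0000 -1.0000]
Step 2: x=[3.5000 6.5000] v=[-2.0000 0.0000]
Step 3: x=[2.5000 6.5000] v=[-2.0000 0.0000]
Step 4: x=[2.0000 6.0000] v=[-1.0000 -1.0000]
Step 5: x=[2.0000 5.0000] v=[0.0000 -2.0000]
Step 6: x=[2.0000 4.0000] v=[0.0000 -2.0000]
Step 7: x=[1.5000 3.5000] v=[-1.0000 -1.0000]
Step 8: x=[0.5000 3.5000] v=[-2.0000 0.0000]
Max displacement = 2.5000

Answer: 2.5000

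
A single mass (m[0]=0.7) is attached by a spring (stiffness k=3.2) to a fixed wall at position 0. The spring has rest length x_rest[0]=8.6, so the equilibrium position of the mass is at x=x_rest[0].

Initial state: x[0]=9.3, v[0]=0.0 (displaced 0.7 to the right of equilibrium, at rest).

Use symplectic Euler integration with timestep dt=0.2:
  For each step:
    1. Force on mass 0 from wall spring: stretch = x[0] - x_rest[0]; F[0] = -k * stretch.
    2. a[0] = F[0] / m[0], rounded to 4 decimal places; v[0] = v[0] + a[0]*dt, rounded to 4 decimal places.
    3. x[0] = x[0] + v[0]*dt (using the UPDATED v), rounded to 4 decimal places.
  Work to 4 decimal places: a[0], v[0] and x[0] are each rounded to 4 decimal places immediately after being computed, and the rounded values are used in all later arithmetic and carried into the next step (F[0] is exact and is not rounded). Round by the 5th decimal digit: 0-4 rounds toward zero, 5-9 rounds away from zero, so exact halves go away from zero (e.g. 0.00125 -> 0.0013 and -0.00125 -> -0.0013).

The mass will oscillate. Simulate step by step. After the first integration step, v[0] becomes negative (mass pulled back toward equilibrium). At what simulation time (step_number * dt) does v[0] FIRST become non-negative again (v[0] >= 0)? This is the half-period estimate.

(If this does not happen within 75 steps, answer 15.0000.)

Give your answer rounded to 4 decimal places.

Step 0: x=[9.3000] v=[0.0000]
Step 1: x=[9.1720] v=[-0.6400]
Step 2: x=[8.9394] v=[-1.1630]
Step 3: x=[8.6447] v=[-1.4733]
Step 4: x=[8.3419] v=[-1.5142]
Step 5: x=[8.0863] v=[-1.2782]
Step 6: x=[7.9246] v=[-0.8085]
Step 7: x=[7.8864] v=[-0.1910]
Step 8: x=[7.9787] v=[0.4614]
First v>=0 after going negative at step 8, time=1.6000

Answer: 1.6000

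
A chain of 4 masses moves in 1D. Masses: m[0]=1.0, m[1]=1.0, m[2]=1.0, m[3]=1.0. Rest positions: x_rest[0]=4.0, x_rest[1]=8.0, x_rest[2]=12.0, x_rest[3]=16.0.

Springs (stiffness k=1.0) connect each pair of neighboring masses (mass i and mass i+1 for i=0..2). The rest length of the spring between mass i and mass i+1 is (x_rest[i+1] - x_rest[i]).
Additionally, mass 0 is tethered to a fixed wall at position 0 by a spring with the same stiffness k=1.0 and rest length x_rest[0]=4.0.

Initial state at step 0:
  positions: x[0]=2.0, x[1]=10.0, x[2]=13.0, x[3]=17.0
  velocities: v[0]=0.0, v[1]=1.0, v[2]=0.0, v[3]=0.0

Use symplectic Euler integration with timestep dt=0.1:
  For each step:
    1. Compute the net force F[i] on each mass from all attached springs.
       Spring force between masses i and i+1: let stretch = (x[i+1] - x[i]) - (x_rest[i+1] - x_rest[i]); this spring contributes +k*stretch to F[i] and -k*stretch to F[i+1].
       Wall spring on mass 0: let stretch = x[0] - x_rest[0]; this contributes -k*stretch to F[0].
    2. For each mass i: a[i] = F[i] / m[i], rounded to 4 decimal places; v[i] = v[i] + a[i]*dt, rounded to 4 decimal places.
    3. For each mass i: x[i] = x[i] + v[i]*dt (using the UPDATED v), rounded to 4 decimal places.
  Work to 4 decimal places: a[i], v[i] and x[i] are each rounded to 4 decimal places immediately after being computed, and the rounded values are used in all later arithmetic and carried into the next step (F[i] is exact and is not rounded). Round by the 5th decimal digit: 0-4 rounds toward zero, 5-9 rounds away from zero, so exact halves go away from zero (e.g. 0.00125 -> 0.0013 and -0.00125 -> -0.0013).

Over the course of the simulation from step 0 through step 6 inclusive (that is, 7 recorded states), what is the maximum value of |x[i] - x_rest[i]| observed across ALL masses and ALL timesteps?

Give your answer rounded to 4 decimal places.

Answer: 2.0500

Derivation:
Step 0: x=[2.0000 10.0000 13.0000 17.0000] v=[0.0000 1.0000 0.0000 0.0000]
Step 1: x=[2.0600 10.0500 13.0100 17.0000] v=[0.6000 0.5000 0.1000 0.0000]
Step 2: x=[2.1793 10.0497 13.0303 17.0001] v=[1.1930 -0.0030 0.2030 0.0010]
Step 3: x=[2.3555 10.0005 13.0605 17.0005] v=[1.7621 -0.4920 0.3019 0.0040]
Step 4: x=[2.5846 9.9055 13.0995 17.0015] v=[2.2911 -0.9505 0.3899 0.0100]
Step 5: x=[2.8611 9.7692 13.1456 17.0035] v=[2.7647 -1.3632 0.4607 0.0198]
Step 6: x=[3.1780 9.5976 13.1965 17.0069] v=[3.1694 -1.7164 0.5089 0.0340]
Max displacement = 2.0500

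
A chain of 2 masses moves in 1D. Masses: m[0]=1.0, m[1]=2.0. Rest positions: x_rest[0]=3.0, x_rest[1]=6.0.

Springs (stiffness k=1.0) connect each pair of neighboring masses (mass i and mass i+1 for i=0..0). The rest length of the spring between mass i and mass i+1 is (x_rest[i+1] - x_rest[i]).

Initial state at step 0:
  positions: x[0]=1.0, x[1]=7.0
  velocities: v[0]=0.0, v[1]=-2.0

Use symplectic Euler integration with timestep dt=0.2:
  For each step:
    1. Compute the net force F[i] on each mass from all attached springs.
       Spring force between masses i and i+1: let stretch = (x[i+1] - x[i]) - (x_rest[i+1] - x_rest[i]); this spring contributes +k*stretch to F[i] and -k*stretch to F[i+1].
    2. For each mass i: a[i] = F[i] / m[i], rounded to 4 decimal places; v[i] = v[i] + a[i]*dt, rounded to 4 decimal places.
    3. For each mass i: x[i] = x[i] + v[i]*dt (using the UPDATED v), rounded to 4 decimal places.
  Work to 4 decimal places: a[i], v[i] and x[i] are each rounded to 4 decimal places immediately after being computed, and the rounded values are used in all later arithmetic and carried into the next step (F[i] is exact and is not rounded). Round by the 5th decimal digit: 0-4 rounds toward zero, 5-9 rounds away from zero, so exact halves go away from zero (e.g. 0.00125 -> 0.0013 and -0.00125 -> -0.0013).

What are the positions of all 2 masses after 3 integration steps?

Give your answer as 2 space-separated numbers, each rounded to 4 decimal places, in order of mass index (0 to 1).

Step 0: x=[1.0000 7.0000] v=[0.0000 -2.0000]
Step 1: x=[1.1200 6.5400] v=[0.6000 -2.3000]
Step 2: x=[1.3368 6.0316] v=[1.0840 -2.5420]
Step 3: x=[1.6214 5.4893] v=[1.4230 -2.7115]

Answer: 1.6214 5.4893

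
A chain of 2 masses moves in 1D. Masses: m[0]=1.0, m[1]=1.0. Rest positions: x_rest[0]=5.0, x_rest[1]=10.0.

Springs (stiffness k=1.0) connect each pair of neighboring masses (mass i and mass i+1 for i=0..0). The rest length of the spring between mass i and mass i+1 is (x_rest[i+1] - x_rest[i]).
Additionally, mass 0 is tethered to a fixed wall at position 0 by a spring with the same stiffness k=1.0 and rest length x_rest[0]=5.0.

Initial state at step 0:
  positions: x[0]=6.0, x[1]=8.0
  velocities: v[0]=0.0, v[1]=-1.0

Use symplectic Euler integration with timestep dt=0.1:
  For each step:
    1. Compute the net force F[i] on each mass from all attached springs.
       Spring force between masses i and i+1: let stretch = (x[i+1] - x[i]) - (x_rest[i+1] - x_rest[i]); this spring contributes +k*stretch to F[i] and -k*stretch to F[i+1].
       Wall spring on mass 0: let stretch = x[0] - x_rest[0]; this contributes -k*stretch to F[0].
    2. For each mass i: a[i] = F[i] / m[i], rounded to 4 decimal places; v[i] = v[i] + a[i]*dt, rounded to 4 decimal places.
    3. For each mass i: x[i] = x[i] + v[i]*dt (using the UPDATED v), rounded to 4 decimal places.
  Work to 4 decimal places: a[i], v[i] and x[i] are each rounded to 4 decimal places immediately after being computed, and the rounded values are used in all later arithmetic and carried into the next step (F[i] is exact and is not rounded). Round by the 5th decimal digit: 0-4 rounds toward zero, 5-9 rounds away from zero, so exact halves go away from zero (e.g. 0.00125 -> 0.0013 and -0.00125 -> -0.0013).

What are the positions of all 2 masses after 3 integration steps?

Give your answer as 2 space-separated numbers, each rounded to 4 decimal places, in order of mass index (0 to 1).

Answer: 5.7615 7.8805

Derivation:
Step 0: x=[6.0000 8.0000] v=[0.0000 -1.0000]
Step 1: x=[5.9600 7.9300] v=[-0.4000 -0.7000]
Step 2: x=[5.8801 7.8903] v=[-0.7990 -0.3970]
Step 3: x=[5.7615 7.8805] v=[-1.1860 -0.0980]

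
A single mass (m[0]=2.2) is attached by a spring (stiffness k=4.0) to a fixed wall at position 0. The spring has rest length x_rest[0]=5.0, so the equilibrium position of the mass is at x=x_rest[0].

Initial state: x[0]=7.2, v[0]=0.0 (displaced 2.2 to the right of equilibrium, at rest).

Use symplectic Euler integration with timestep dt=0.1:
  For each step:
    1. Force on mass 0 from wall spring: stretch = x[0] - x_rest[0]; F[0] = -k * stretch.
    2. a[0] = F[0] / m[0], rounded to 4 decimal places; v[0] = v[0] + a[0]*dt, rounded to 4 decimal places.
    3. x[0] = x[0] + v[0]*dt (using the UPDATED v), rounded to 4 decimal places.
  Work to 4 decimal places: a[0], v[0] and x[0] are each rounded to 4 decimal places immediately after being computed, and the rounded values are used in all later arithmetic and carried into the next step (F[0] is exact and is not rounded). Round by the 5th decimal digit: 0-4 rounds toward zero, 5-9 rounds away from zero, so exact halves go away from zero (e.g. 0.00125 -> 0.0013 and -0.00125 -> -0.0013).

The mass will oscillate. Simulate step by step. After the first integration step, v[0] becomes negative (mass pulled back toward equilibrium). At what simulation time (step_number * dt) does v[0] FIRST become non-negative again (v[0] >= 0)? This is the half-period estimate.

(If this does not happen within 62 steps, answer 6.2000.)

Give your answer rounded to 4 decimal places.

Answer: 2.4000

Derivation:
Step 0: x=[7.2000] v=[0.0000]
Step 1: x=[7.1600] v=[-0.4000]
Step 2: x=[7.0807] v=[-0.7927]
Step 3: x=[6.9636] v=[-1.1710]
Step 4: x=[6.8108] v=[-1.5280]
Step 5: x=[6.6251] v=[-1.8572]
Step 6: x=[6.4098] v=[-2.1527]
Step 7: x=[6.1689] v=[-2.4090]
Step 8: x=[5.9068] v=[-2.6215]
Step 9: x=[5.6282] v=[-2.7864]
Step 10: x=[5.3381] v=[-2.9006]
Step 11: x=[5.0419] v=[-2.9621]
Step 12: x=[4.7449] v=[-2.9697]
Step 13: x=[4.4526] v=[-2.9233]
Step 14: x=[4.1702] v=[-2.8238]
Step 15: x=[3.9029] v=[-2.6729]
Step 16: x=[3.6556] v=[-2.4734]
Step 17: x=[3.4327] v=[-2.2290]
Step 18: x=[3.2383] v=[-1.9440]
Step 19: x=[3.0759] v=[-1.6237]
Step 20: x=[2.9485] v=[-1.2739]
Step 21: x=[2.8584] v=[-0.9009]
Step 22: x=[2.8073] v=[-0.5115]
Step 23: x=[2.7960] v=[-0.1128]
Step 24: x=[2.8248] v=[0.2879]
First v>=0 after going negative at step 24, time=2.4000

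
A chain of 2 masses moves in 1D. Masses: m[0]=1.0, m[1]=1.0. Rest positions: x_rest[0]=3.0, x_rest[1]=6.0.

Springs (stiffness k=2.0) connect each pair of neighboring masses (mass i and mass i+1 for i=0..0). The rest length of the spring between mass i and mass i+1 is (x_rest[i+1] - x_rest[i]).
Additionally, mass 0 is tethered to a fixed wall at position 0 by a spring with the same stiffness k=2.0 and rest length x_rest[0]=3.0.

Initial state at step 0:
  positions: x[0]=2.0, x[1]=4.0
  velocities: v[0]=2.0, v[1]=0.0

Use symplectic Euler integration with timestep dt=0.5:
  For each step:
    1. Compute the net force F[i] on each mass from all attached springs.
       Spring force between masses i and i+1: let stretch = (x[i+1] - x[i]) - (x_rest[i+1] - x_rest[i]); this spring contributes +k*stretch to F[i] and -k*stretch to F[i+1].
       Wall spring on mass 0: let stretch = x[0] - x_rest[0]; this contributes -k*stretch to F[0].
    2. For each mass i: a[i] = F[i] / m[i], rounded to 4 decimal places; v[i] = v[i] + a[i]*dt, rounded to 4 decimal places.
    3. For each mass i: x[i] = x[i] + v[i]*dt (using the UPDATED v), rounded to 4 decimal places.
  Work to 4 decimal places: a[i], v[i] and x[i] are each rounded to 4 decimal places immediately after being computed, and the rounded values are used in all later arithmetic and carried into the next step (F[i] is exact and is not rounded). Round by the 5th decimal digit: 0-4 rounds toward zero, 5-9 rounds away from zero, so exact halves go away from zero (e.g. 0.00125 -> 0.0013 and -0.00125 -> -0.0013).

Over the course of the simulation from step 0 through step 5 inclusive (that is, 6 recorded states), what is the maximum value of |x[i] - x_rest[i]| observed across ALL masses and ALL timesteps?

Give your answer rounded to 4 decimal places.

Answer: 2.2813

Derivation:
Step 0: x=[2.0000 4.0000] v=[2.0000 0.0000]
Step 1: x=[3.0000 4.5000] v=[2.0000 1.0000]
Step 2: x=[3.2500 5.7500] v=[0.5000 2.5000]
Step 3: x=[3.1250 7.2500] v=[-0.2500 3.0000]
Step 4: x=[3.5000 8.1875] v=[0.7500 1.8750]
Step 5: x=[4.4688 8.2813] v=[1.9375 0.1875]
Max displacement = 2.2813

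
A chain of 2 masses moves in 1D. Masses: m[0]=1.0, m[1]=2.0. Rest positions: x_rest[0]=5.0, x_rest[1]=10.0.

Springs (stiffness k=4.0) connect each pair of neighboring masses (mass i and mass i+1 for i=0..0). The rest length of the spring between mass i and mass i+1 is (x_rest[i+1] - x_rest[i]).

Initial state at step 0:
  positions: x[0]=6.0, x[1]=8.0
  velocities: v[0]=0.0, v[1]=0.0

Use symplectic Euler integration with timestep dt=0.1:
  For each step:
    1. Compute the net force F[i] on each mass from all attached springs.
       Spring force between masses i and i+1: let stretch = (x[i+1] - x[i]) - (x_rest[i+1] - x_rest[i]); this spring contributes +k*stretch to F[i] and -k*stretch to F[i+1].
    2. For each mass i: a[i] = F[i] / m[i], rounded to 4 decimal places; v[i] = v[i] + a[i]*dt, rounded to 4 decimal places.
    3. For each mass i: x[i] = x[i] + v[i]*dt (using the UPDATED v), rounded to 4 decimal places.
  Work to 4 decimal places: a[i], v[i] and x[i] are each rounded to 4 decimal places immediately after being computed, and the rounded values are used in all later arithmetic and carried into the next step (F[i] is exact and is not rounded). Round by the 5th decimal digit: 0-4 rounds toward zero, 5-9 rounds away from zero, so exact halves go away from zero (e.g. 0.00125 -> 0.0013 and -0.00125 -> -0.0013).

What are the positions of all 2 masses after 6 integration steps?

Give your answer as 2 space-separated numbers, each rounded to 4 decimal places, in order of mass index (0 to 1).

Answer: 3.9488 9.0255

Derivation:
Step 0: x=[6.0000 8.0000] v=[0.0000 0.0000]
Step 1: x=[5.8800 8.0600] v=[-1.2000 0.6000]
Step 2: x=[5.6472 8.1764] v=[-2.3280 1.1640]
Step 3: x=[5.3156 8.3422] v=[-3.3163 1.6582]
Step 4: x=[4.9050 8.5475] v=[-4.1057 2.0529]
Step 5: x=[4.4401 8.7799] v=[-4.6487 2.3244]
Step 6: x=[3.9488 9.0255] v=[-4.9128 2.4564]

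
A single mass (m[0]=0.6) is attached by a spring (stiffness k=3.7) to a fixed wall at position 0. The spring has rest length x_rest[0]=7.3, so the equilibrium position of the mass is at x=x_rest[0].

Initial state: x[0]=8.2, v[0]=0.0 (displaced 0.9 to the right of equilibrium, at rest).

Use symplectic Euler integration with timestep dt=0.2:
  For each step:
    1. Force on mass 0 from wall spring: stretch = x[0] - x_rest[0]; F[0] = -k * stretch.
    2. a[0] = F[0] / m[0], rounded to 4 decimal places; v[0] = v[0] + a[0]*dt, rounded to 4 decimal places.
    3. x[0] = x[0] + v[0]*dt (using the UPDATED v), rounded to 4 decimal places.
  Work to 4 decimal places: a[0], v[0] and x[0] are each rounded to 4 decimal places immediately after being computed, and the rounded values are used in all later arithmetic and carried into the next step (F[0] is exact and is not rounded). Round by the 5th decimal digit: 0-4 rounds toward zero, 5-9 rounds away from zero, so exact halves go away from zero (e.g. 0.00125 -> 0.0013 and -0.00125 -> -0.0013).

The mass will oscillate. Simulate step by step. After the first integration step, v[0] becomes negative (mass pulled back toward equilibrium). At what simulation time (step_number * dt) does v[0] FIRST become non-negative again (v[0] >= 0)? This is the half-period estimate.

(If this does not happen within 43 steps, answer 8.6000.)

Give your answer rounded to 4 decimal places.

Step 0: x=[8.2000] v=[0.0000]
Step 1: x=[7.9780] v=[-1.1100]
Step 2: x=[7.5888] v=[-1.9462]
Step 3: x=[7.1283] v=[-2.3024]
Step 4: x=[6.7102] v=[-2.0906]
Step 5: x=[6.4376] v=[-1.3632]
Step 6: x=[6.3777] v=[-0.2996]
Step 7: x=[6.5453] v=[0.8379]
First v>=0 after going negative at step 7, time=1.4000

Answer: 1.4000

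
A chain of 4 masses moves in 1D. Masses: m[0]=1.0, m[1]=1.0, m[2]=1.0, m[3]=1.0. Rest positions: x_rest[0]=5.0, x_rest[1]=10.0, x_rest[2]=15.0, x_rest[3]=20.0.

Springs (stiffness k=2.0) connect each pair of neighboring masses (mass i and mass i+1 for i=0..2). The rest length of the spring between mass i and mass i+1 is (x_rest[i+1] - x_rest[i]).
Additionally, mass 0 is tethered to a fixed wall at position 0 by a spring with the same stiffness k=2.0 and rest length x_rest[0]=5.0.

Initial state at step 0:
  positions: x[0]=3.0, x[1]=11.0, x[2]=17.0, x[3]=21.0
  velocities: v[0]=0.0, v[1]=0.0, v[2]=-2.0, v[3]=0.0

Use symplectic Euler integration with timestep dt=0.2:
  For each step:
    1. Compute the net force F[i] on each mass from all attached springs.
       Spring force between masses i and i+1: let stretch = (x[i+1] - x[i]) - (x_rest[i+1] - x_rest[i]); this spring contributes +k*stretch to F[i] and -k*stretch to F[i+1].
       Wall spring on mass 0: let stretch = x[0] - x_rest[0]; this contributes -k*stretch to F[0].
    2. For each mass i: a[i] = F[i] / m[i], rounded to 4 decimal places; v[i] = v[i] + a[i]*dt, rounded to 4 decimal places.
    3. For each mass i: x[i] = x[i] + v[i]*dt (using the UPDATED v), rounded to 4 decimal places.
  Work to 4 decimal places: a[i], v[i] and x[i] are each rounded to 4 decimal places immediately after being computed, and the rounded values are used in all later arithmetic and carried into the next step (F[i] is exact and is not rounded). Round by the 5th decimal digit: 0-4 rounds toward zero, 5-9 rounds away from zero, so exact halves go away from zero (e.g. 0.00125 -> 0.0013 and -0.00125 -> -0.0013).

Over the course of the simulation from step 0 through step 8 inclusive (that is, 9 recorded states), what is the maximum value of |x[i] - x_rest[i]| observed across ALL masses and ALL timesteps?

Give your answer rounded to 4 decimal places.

Step 0: x=[3.0000 11.0000 17.0000 21.0000] v=[0.0000 0.0000 -2.0000 0.0000]
Step 1: x=[3.4000 10.8400 16.4400 21.0800] v=[2.0000 -0.8000 -2.8000 0.4000]
Step 2: x=[4.1232 10.5328 15.8032 21.1888] v=[3.6160 -1.5360 -3.1840 0.5440]
Step 3: x=[5.0293 10.1345 15.1756 21.2668] v=[4.5306 -1.9917 -3.1379 0.3898]
Step 4: x=[5.9415 9.7310 14.6320 21.2575] v=[4.5610 -2.0173 -2.7179 -0.0467]
Step 5: x=[6.6815 9.4165 14.2264 21.1181] v=[3.7002 -1.5727 -2.0281 -0.6969]
Step 6: x=[7.1058 9.2680 13.9873 20.8274] v=[2.1216 -0.7427 -1.1954 -1.4536]
Step 7: x=[7.1346 9.3240 13.9179 20.3895] v=[0.1442 0.2801 -0.3471 -2.1896]
Step 8: x=[6.7678 9.5724 13.9987 19.8339] v=[-1.8339 1.2419 0.4040 -2.7782]
Max displacement = 2.1346

Answer: 2.1346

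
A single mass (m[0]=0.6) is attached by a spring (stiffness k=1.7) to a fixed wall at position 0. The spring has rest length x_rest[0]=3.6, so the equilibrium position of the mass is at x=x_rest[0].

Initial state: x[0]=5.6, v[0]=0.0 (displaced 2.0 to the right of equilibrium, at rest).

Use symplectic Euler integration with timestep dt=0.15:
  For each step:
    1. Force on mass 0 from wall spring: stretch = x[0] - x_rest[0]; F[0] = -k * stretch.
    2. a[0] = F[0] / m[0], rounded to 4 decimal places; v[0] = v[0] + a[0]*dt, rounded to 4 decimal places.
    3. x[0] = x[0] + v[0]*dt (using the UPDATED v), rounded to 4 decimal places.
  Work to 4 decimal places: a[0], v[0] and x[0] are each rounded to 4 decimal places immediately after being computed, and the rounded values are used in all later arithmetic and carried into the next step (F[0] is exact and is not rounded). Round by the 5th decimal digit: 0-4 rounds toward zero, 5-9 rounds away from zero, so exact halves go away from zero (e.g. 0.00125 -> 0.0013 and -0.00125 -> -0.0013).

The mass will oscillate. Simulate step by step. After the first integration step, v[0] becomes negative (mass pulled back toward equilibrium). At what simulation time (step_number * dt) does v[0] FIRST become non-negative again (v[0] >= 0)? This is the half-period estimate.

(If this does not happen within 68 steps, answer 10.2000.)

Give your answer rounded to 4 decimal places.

Answer: 1.9500

Derivation:
Step 0: x=[5.6000] v=[0.0000]
Step 1: x=[5.4725] v=[-0.8500]
Step 2: x=[5.2256] v=[-1.6458]
Step 3: x=[4.8751] v=[-2.3367]
Step 4: x=[4.4433] v=[-2.8786]
Step 5: x=[3.9578] v=[-3.2370]
Step 6: x=[3.4494] v=[-3.3891]
Step 7: x=[2.9506] v=[-3.3251]
Step 8: x=[2.4932] v=[-3.0491]
Step 9: x=[2.1064] v=[-2.5787]
Step 10: x=[1.8148] v=[-1.9439]
Step 11: x=[1.6370] v=[-1.1852]
Step 12: x=[1.5844] v=[-0.3509]
Step 13: x=[1.6603] v=[0.5057]
First v>=0 after going negative at step 13, time=1.9500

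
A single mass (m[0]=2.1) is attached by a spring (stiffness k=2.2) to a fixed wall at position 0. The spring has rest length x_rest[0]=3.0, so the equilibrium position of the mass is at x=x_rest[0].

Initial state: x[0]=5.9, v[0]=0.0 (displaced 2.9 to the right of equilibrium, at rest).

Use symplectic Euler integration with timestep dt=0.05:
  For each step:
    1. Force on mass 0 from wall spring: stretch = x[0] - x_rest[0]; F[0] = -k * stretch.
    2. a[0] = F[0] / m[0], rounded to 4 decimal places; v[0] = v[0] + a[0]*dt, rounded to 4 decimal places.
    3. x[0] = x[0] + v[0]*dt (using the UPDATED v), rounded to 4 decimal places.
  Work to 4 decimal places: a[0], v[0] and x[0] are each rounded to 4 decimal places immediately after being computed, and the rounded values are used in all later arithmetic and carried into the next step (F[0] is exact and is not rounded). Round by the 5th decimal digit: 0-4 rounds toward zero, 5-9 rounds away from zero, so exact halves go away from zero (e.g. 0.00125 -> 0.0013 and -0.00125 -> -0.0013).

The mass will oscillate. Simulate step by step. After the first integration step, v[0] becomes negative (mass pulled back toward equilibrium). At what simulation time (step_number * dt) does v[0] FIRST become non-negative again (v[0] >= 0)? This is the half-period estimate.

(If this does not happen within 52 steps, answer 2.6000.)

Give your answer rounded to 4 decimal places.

Answer: 2.6000

Derivation:
Step 0: x=[5.9000] v=[0.0000]
Step 1: x=[5.8924] v=[-0.1519]
Step 2: x=[5.8772] v=[-0.3034]
Step 3: x=[5.8545] v=[-0.4541]
Step 4: x=[5.8243] v=[-0.6036]
Step 5: x=[5.7867] v=[-0.7515]
Step 6: x=[5.7418] v=[-0.8975]
Step 7: x=[5.6897] v=[-1.0411]
Step 8: x=[5.6306] v=[-1.1820]
Step 9: x=[5.5646] v=[-1.3198]
Step 10: x=[5.4919] v=[-1.4541]
Step 11: x=[5.4127] v=[-1.5846]
Step 12: x=[5.3272] v=[-1.7110]
Step 13: x=[5.2356] v=[-1.8329]
Step 14: x=[5.1381] v=[-1.9500]
Step 15: x=[5.0350] v=[-2.0620]
Step 16: x=[4.9266] v=[-2.1686]
Step 17: x=[4.8131] v=[-2.2695]
Step 18: x=[4.6949] v=[-2.3645]
Step 19: x=[4.5722] v=[-2.4533]
Step 20: x=[4.4454] v=[-2.5357]
Step 21: x=[4.3148] v=[-2.6114]
Step 22: x=[4.1808] v=[-2.6803]
Step 23: x=[4.0437] v=[-2.7422]
Step 24: x=[3.9039] v=[-2.7969]
Step 25: x=[3.7617] v=[-2.8442]
Step 26: x=[3.6175] v=[-2.8841]
Step 27: x=[3.4717] v=[-2.9164]
Step 28: x=[3.3246] v=[-2.9411]
Step 29: x=[3.1767] v=[-2.9581]
Step 30: x=[3.0283] v=[-2.9674]
Step 31: x=[2.8799] v=[-2.9689]
Step 32: x=[2.7318] v=[-2.9626]
Step 33: x=[2.5844] v=[-2.9486]
Step 34: x=[2.4381] v=[-2.9268]
Step 35: x=[2.2932] v=[-2.8974]
Step 36: x=[2.1502] v=[-2.8604]
Step 37: x=[2.0094] v=[-2.8159]
Step 38: x=[1.8712] v=[-2.7640]
Step 39: x=[1.7360] v=[-2.7049]
Step 40: x=[1.6041] v=[-2.6387]
Step 41: x=[1.4758] v=[-2.5656]
Step 42: x=[1.3515] v=[-2.4858]
Step 43: x=[1.2315] v=[-2.3995]
Step 44: x=[1.1162] v=[-2.3069]
Step 45: x=[1.0058] v=[-2.2082]
Step 46: x=[0.9006] v=[-2.1037]
Step 47: x=[0.8009] v=[-1.9937]
Step 48: x=[0.7070] v=[-1.8785]
Step 49: x=[0.6191] v=[-1.7584]
Step 50: x=[0.5374] v=[-1.6337]
Step 51: x=[0.4622] v=[-1.5047]
Step 52: x=[0.3936] v=[-1.3718]
v[0] did not become non-negative within 52 steps; using fallback time=2.6000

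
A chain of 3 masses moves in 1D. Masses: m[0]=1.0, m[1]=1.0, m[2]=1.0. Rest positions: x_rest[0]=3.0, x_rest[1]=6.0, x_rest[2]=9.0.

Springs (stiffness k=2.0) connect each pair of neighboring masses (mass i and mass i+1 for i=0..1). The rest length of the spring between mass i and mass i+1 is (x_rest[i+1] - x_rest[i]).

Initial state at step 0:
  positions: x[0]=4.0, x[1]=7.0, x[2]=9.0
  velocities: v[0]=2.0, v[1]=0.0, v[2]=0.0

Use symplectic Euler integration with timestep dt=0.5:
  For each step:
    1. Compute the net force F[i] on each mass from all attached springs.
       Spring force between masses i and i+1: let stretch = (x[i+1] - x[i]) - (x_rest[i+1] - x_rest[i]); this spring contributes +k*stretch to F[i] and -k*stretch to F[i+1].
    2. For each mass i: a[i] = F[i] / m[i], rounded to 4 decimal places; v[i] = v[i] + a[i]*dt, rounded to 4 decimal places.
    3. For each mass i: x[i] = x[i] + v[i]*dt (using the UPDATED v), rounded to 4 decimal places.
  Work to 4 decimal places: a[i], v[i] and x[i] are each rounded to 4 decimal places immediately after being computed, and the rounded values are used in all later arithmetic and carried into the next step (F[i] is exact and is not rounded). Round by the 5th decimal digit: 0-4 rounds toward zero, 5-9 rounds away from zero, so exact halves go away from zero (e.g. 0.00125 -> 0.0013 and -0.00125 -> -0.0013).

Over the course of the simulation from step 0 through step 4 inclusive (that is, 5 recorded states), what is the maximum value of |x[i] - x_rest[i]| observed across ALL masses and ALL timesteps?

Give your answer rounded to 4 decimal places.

Answer: 2.6875

Derivation:
Step 0: x=[4.0000 7.0000 9.0000] v=[2.0000 0.0000 0.0000]
Step 1: x=[5.0000 6.5000 9.5000] v=[2.0000 -1.0000 1.0000]
Step 2: x=[5.2500 6.7500 10.0000] v=[0.5000 0.5000 1.0000]
Step 3: x=[4.7500 7.8750 10.3750] v=[-1.0000 2.2500 0.7500]
Step 4: x=[4.3125 8.6875 11.0000] v=[-0.8750 1.6250 1.2500]
Max displacement = 2.6875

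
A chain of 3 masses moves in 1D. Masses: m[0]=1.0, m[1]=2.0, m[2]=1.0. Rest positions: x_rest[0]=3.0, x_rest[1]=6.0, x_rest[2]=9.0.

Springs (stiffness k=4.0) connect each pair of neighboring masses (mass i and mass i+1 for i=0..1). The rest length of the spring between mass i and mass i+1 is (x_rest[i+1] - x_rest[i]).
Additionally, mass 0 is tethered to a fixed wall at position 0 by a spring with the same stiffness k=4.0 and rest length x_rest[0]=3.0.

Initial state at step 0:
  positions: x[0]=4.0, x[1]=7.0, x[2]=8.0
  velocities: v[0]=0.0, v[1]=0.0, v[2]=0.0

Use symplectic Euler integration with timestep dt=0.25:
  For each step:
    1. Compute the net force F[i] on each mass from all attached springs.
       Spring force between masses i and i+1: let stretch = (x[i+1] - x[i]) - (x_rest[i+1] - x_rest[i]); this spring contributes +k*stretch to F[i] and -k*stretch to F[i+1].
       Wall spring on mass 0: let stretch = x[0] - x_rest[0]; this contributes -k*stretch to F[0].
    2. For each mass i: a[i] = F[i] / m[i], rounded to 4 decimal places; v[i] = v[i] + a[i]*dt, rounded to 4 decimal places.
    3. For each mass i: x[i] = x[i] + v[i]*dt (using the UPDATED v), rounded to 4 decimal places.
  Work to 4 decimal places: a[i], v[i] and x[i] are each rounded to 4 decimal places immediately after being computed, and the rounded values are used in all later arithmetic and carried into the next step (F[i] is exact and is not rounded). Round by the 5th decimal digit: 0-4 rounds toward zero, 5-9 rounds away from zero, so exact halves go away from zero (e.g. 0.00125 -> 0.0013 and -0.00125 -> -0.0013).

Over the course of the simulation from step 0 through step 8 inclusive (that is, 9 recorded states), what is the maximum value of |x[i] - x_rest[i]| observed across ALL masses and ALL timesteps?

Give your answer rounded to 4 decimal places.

Step 0: x=[4.0000 7.0000 8.0000] v=[0.0000 0.0000 0.0000]
Step 1: x=[3.7500 6.7500 8.5000] v=[-1.0000 -1.0000 2.0000]
Step 2: x=[3.3125 6.3438 9.3125] v=[-1.7500 -1.6250 3.2500]
Step 3: x=[2.8047 5.9297 10.1328] v=[-2.0312 -1.6563 3.2813]
Step 4: x=[2.3770 5.6504 10.6524] v=[-1.7109 -1.1173 2.0782]
Step 5: x=[2.1734 5.5872 10.6715] v=[-0.8145 -0.2530 0.0762]
Step 6: x=[2.2799 5.7328 10.1695] v=[0.4259 0.5823 -2.0081]
Step 7: x=[2.6796 6.0014 9.3083] v=[1.5989 1.0742 -3.4448]
Step 8: x=[3.2399 6.2681 8.3704] v=[2.2411 1.0668 -3.7517]
Max displacement = 1.6715

Answer: 1.6715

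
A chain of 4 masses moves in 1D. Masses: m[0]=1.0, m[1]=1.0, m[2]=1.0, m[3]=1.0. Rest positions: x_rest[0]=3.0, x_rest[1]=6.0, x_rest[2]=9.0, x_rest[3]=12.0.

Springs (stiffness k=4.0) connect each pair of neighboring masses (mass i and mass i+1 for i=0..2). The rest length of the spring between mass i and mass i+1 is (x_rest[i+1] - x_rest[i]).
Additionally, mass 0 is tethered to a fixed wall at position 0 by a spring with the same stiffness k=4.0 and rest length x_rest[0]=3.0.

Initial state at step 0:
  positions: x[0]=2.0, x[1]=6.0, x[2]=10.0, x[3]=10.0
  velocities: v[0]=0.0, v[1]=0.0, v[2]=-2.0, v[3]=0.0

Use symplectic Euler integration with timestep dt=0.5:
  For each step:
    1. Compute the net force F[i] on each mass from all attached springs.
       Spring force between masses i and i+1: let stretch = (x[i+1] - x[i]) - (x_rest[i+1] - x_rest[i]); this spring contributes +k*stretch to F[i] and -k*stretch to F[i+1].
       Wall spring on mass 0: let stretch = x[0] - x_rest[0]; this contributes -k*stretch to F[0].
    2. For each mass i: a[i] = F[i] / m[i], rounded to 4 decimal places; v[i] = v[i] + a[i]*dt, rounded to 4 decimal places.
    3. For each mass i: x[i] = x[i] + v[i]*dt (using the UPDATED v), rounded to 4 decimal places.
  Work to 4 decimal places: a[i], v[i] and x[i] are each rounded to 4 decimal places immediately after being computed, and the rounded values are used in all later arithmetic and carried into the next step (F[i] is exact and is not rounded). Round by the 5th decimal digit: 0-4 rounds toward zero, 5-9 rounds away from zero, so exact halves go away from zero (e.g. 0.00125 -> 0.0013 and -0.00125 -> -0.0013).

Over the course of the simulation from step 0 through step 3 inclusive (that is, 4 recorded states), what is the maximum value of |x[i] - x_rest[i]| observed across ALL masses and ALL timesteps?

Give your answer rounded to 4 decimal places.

Step 0: x=[2.0000 6.0000 10.0000 10.0000] v=[0.0000 0.0000 -2.0000 0.0000]
Step 1: x=[4.0000 6.0000 5.0000 13.0000] v=[4.0000 0.0000 -10.0000 6.0000]
Step 2: x=[4.0000 3.0000 9.0000 11.0000] v=[0.0000 -6.0000 8.0000 -4.0000]
Step 3: x=[-1.0000 7.0000 9.0000 10.0000] v=[-10.0000 8.0000 0.0000 -2.0000]
Max displacement = 4.0000

Answer: 4.0000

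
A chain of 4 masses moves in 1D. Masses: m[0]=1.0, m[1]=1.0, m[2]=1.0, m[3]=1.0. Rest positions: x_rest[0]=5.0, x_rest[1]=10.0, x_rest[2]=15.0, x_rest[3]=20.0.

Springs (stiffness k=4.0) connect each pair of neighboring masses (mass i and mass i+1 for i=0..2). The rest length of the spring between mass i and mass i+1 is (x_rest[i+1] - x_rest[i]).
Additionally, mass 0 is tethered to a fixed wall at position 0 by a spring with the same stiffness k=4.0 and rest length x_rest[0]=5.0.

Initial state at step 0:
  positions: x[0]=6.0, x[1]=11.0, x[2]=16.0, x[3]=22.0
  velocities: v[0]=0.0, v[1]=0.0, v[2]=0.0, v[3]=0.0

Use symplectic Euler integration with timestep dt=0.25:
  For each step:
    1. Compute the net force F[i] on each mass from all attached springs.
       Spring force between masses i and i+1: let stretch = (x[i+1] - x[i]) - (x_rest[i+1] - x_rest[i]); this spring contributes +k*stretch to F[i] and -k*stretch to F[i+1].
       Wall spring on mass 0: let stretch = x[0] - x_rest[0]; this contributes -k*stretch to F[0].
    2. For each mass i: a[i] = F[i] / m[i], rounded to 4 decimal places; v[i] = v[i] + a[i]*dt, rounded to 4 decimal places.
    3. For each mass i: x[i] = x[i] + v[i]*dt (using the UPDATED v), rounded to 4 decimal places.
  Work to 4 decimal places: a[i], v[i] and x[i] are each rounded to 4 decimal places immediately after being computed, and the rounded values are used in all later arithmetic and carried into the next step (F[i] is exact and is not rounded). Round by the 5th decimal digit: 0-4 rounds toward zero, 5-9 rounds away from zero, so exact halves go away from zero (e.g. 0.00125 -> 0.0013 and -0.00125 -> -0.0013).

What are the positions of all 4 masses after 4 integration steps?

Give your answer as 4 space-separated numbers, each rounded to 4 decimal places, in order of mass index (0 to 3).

Answer: 4.9649 10.9141 16.4766 20.8789

Derivation:
Step 0: x=[6.0000 11.0000 16.0000 22.0000] v=[0.0000 0.0000 0.0000 0.0000]
Step 1: x=[5.7500 11.0000 16.2500 21.7500] v=[-1.0000 0.0000 1.0000 -1.0000]
Step 2: x=[5.3750 11.0000 16.5625 21.3750] v=[-1.5000 0.0000 1.2500 -1.5000]
Step 3: x=[5.0625 10.9844 16.6875 21.0469] v=[-1.2500 -0.0625 0.5000 -1.3125]
Step 4: x=[4.9649 10.9141 16.4766 20.8789] v=[-0.3906 -0.2813 -0.8437 -0.6719]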